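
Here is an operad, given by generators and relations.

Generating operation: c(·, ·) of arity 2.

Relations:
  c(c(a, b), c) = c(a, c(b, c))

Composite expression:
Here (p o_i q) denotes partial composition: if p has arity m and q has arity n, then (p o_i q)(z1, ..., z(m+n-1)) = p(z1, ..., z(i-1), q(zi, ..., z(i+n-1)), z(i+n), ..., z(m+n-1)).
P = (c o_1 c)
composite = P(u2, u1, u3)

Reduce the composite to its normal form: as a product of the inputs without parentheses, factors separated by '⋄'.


u2 ⋄ u1 ⋄ u3


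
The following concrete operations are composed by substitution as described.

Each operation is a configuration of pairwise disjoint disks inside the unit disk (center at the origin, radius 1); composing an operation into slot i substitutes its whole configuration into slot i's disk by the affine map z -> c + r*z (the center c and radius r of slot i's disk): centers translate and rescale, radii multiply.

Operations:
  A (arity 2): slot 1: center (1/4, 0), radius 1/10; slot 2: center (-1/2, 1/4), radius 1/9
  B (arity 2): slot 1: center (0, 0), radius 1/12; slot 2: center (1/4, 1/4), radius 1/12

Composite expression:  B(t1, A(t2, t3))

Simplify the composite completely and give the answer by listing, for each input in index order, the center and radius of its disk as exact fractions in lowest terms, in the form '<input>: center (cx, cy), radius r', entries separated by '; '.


Only the slot chain above each t matters under B; compose those maps.
tracing t1 down its 1-map path: center (0, 0), radius 1/12
tracing t2 down its 2-map path: center (13/48, 1/4), radius 1/120
tracing t3 down its 2-map path: center (5/24, 13/48), radius 1/108

t1: center (0, 0), radius 1/12; t2: center (13/48, 1/4), radius 1/120; t3: center (5/24, 13/48), radius 1/108


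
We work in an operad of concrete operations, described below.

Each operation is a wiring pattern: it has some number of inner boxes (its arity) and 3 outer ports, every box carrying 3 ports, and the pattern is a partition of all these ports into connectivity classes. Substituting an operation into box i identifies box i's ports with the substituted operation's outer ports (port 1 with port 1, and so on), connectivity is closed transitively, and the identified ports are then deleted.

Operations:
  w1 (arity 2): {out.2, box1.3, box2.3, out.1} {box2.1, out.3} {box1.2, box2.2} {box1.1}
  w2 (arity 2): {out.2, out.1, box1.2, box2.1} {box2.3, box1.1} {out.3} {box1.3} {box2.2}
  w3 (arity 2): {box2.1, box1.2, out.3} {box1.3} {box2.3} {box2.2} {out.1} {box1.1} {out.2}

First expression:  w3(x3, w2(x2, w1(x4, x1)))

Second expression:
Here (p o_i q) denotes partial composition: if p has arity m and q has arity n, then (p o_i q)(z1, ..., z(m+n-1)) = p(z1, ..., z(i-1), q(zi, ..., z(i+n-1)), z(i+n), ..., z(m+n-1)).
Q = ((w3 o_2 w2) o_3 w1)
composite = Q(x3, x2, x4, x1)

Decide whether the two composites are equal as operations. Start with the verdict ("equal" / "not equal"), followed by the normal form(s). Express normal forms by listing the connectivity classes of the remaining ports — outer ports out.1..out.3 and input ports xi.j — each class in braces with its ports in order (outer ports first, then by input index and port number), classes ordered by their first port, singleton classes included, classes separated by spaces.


equal: each reduces to {out.1} {out.2} {out.3, x1.3, x2.2, x3.2, x4.3} {x1.1, x2.1} {x1.2, x4.2} {x2.3} {x3.1} {x3.3} {x4.1}

Normal form of the first expression: {out.1} {out.2} {out.3, x1.3, x2.2, x3.2, x4.3} {x1.1, x2.1} {x1.2, x4.2} {x2.3} {x3.1} {x3.3} {x4.1}
Normal form of the second expression: {out.1} {out.2} {out.3, x1.3, x2.2, x3.2, x4.3} {x1.1, x2.1} {x1.2, x4.2} {x2.3} {x3.1} {x3.3} {x4.1}
One common form — equal.


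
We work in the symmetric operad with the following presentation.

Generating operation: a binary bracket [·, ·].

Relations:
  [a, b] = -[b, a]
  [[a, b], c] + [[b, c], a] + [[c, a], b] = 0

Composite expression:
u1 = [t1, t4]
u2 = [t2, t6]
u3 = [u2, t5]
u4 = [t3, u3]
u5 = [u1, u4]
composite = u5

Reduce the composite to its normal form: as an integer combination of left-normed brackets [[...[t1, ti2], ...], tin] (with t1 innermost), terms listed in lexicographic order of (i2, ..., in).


-[[[[[t1, t4], t2], t6], t5], t3] + [[[[[t1, t4], t3], t2], t6], t5] - [[[[[t1, t4], t3], t5], t2], t6] + [[[[[t1, t4], t3], t5], t6], t2] - [[[[[t1, t4], t3], t6], t2], t5] + [[[[[t1, t4], t5], t2], t6], t3] - [[[[[t1, t4], t5], t6], t2], t3] + [[[[[t1, t4], t6], t2], t5], t3]

Expand each bracket as ab - ba; the t1-initial words give the coefficients.
Composite bracket: [[t1, t4], [t3, [[t2, t6], t5]]]
Under [a, b] = ab - ba we get 32 signed associative words (2^5 = 32).
The t1-initial words carry the normal form:
  word t1t4t2t6t5t3 has sign -1, contributing -[[[[[t1, t4], t2], t6], t5], t3]
  word t1t4t3t2t6t5 has sign +1, contributing +[[[[[t1, t4], t3], t2], t6], t5]
  word t1t4t3t5t2t6 has sign -1, contributing -[[[[[t1, t4], t3], t5], t2], t6]
  word t1t4t3t5t6t2 has sign +1, contributing +[[[[[t1, t4], t3], t5], t6], t2]
  word t1t4t3t6t2t5 has sign -1, contributing -[[[[[t1, t4], t3], t6], t2], t5]
  word t1t4t5t2t6t3 has sign +1, contributing +[[[[[t1, t4], t5], t2], t6], t3]
  word t1t4t5t6t2t3 has sign -1, contributing -[[[[[t1, t4], t5], t6], t2], t3]
  word t1t4t6t2t5t3 has sign +1, contributing +[[[[[t1, t4], t6], t2], t5], t3]


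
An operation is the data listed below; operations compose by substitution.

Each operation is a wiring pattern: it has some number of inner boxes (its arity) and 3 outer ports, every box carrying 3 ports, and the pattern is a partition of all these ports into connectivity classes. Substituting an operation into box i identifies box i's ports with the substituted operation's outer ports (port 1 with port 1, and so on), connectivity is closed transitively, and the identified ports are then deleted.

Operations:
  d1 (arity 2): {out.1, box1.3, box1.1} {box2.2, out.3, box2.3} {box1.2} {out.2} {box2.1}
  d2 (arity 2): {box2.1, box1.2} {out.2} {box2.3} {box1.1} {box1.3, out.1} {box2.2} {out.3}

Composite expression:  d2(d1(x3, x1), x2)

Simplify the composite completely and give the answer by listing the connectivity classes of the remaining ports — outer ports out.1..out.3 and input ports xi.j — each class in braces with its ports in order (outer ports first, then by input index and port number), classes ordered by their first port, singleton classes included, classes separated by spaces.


{out.1, x1.2, x1.3} {out.2} {out.3} {x1.1} {x2.1} {x2.2} {x2.3} {x3.1, x3.3} {x3.2}

Two ports join when wires chain via d2-identified ports.
after d1, the pattern on (x3, x1) reads {out.1, x3.1, x3.3} {out.2} {out.3, x1.2, x1.3} {x1.1} {x3.2} (out.j = its outer ports)
after d2, the pattern on (x3, x1, x2) reads {out.1, x1.2, x1.3} {out.2} {out.3} {x1.1} {x2.1} {x2.2} {x2.3} {x3.1, x3.3} {x3.2} (out.j = its outer ports)


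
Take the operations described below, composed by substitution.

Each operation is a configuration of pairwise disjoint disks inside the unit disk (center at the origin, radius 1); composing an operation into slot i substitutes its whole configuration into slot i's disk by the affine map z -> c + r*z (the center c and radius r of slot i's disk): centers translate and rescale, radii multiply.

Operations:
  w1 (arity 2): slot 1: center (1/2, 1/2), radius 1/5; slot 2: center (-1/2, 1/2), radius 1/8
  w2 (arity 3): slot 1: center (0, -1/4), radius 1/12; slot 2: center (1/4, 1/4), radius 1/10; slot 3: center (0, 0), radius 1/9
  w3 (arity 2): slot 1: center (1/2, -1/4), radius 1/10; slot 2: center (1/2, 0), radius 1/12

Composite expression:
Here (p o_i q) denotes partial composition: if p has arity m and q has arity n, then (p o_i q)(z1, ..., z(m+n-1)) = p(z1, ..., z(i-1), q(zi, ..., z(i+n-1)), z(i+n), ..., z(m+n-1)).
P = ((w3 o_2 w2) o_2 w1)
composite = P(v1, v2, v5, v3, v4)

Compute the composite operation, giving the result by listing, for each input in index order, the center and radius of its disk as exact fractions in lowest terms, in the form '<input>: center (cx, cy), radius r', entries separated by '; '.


v1: center (1/2, -1/4), radius 1/10; v2: center (145/288, -5/288), radius 1/720; v3: center (25/48, 1/48), radius 1/120; v4: center (1/2, 0), radius 1/108; v5: center (143/288, -5/288), radius 1/1152

Only the slot chain above each v matters under w3; compose those maps.
input v1: composing its 1 substitution step yields center (1/2, -1/4), radius 1/10
input v2: composing its 3 substitution steps yields center (145/288, -5/288), radius 1/720
input v5: composing its 3 substitution steps yields center (143/288, -5/288), radius 1/1152
input v3: composing its 2 substitution steps yields center (25/48, 1/48), radius 1/120
input v4: composing its 2 substitution steps yields center (1/2, 0), radius 1/108


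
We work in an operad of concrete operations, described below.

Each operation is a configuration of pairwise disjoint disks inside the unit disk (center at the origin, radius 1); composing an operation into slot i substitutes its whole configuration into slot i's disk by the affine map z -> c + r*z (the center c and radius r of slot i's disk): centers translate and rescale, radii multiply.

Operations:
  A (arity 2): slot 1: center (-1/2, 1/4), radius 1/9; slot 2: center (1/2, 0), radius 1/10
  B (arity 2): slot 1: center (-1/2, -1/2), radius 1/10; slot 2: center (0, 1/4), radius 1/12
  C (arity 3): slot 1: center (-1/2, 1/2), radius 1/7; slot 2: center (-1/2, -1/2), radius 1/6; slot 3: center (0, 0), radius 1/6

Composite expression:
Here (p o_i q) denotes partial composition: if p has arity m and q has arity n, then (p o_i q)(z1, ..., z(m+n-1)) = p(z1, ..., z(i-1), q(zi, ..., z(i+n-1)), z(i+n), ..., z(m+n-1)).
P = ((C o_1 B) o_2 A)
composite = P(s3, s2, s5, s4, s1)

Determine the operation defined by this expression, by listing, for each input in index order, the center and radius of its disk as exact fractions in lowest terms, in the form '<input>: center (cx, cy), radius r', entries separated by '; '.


s1: center (0, 0), radius 1/6; s2: center (-85/168, 181/336), radius 1/756; s3: center (-4/7, 3/7), radius 1/70; s4: center (-1/2, -1/2), radius 1/6; s5: center (-83/168, 15/28), radius 1/840

Below C, radii multiply path by path; the s-disk centers shift.
for s3, the 2-step affine chain lands on center (-4/7, 3/7), radius 1/70
for s2, the 3-step affine chain lands on center (-85/168, 181/336), radius 1/756
for s5, the 3-step affine chain lands on center (-83/168, 15/28), radius 1/840
for s4, the 1-step affine chain lands on center (-1/2, -1/2), radius 1/6
for s1, the 1-step affine chain lands on center (0, 0), radius 1/6


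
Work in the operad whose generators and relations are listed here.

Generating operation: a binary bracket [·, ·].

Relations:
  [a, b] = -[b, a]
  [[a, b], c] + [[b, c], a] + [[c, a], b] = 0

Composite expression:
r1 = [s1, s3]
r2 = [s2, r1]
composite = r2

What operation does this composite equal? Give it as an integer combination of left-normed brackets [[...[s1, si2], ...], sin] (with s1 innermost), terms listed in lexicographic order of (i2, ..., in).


-[[s1, s3], s2]

Left-normed coefficients sit on the s1-initial expansion words.
Composite bracket: [s2, [s1, s3]]
Full expansion: 4 signed words from ab - ba (2^2 = 4).
Words beginning with s1 determine it all:
  s1s3s2 (sign -1) contributes -[[s1, s3], s2]


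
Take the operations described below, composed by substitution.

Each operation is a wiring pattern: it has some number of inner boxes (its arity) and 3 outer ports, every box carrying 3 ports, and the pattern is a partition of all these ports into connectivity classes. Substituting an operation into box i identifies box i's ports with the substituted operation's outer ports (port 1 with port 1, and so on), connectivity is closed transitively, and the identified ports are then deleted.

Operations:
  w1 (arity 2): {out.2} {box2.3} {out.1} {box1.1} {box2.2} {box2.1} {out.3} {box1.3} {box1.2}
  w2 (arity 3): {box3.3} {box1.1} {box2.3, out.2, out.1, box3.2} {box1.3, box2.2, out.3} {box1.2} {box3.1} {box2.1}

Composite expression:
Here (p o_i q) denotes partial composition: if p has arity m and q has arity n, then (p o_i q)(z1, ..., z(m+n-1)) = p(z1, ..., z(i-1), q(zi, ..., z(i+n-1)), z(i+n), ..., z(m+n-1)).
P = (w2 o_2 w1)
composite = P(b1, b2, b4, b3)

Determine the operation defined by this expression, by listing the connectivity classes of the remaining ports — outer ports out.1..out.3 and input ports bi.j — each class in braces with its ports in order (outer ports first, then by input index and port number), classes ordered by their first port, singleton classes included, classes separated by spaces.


{out.1, out.2, b3.2} {out.3, b1.3} {b1.1} {b1.2} {b2.1} {b2.2} {b2.3} {b3.1} {b3.3} {b4.1} {b4.2} {b4.3}


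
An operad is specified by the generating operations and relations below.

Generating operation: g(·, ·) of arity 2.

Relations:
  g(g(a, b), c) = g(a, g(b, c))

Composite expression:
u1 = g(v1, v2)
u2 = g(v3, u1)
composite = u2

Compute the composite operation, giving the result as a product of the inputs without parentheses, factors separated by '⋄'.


All parenthesizations of g agree; list the v-inputs left to right.
g(v1, v2) collapses to v1 ⋄ v2
g(v3, g(v1, v2)) collapses to v3 ⋄ v1 ⋄ v2

v3 ⋄ v1 ⋄ v2


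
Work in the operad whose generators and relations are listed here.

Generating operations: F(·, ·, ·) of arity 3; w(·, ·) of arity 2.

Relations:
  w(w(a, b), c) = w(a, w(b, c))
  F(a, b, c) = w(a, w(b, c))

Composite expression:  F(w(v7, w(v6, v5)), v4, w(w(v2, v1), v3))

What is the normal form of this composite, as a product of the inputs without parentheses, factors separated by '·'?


v7 · v6 · v5 · v4 · v2 · v1 · v3


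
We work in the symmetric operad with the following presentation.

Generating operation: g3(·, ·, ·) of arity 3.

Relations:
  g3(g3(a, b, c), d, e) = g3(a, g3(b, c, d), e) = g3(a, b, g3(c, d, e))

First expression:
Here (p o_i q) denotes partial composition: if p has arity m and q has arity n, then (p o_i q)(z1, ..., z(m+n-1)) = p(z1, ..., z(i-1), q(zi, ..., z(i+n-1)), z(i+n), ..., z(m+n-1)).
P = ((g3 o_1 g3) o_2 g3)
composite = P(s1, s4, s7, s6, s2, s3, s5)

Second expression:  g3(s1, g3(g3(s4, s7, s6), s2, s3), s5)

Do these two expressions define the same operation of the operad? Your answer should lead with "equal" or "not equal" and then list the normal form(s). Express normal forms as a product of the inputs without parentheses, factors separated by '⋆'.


equal; the common form is s1 ⋆ s4 ⋆ s7 ⋆ s6 ⋆ s2 ⋆ s3 ⋆ s5

Normal form of the first expression: s1 ⋆ s4 ⋆ s7 ⋆ s6 ⋆ s2 ⋆ s3 ⋆ s5
Normal form of the second expression: s1 ⋆ s4 ⋆ s7 ⋆ s6 ⋆ s2 ⋆ s3 ⋆ s5
Same normal form: equal.


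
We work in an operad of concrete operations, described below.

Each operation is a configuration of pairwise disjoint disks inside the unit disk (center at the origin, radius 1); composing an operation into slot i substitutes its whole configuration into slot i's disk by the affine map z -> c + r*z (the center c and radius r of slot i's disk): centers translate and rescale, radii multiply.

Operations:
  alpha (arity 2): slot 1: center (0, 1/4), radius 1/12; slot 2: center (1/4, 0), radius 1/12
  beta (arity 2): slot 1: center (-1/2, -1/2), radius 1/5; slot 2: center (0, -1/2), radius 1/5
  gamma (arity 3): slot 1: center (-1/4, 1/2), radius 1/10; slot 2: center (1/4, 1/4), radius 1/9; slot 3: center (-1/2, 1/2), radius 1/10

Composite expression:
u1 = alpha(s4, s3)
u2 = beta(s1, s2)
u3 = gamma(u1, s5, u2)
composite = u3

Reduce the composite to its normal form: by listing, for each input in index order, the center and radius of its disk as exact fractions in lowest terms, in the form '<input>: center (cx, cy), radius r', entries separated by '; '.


s1: center (-11/20, 9/20), radius 1/50; s2: center (-1/2, 9/20), radius 1/50; s3: center (-9/40, 1/2), radius 1/120; s4: center (-1/4, 21/40), radius 1/120; s5: center (1/4, 1/4), radius 1/9

Each s-disk chains the slot maps above it in gamma; radii multiply.
for s4, the 2-step affine chain lands on center (-1/4, 21/40), radius 1/120
for s3, the 2-step affine chain lands on center (-9/40, 1/2), radius 1/120
for s5, the 1-step affine chain lands on center (1/4, 1/4), radius 1/9
for s1, the 2-step affine chain lands on center (-11/20, 9/20), radius 1/50
for s2, the 2-step affine chain lands on center (-1/2, 9/20), radius 1/50


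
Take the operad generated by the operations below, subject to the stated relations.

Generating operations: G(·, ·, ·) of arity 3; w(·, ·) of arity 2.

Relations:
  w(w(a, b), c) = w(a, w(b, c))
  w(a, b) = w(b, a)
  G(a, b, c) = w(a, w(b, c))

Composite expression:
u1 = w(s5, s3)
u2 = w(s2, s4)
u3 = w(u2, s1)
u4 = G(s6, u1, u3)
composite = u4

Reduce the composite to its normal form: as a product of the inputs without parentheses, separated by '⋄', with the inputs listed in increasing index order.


s1 ⋄ s2 ⋄ s3 ⋄ s4 ⋄ s5 ⋄ s6

Key point: G commutes, so take the s-inputs in any fixed order.
w(s5, s3) collapses to s5 ⋄ s3
w(s2, s4) collapses to s2 ⋄ s4
w(w(s2, s4), s1) collapses to s2 ⋄ s4 ⋄ s1
G(s6, w(s5, s3), w(w(s2, s4), s1)) collapses to s6 ⋄ s5 ⋄ s3 ⋄ s2 ⋄ s4 ⋄ s1
commutativity sorts the factors: s1 ⋄ s2 ⋄ s3 ⋄ s4 ⋄ s5 ⋄ s6


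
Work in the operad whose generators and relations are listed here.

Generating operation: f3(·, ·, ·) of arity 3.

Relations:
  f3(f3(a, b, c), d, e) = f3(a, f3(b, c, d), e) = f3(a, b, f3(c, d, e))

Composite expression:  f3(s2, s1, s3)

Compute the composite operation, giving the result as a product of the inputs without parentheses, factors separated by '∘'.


s2 ∘ s1 ∘ s3


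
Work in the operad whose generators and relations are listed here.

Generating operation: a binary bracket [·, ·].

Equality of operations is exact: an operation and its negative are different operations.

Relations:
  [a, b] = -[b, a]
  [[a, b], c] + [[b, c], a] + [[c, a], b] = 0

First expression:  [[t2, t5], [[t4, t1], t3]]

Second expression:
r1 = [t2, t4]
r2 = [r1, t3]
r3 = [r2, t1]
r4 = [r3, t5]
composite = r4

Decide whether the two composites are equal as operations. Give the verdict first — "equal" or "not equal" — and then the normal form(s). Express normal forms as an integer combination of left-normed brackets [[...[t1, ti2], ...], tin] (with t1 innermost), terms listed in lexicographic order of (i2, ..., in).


not equal — first [[[[t1, t4], t3], t2], t5] - [[[[t1, t4], t3], t5], t2], second -[[[[t1, t2], t4], t3], t5] + [[[[t1, t3], t2], t4], t5] - [[[[t1, t3], t4], t2], t5] + [[[[t1, t4], t2], t3], t5]


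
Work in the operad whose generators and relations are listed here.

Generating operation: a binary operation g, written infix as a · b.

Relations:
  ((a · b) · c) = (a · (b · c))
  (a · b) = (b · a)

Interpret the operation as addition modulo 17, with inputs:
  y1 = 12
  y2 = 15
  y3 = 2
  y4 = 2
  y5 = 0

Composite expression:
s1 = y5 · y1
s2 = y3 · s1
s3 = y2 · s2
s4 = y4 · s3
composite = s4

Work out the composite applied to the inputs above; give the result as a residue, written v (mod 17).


14 (mod 17)

(y5 · y1) = 12
(y3 · (y5 · y1)) = 14
(y2 · (y3 · (y5 · y1))) = 12
(y4 · (y2 · (y3 · (y5 · y1)))) = 14


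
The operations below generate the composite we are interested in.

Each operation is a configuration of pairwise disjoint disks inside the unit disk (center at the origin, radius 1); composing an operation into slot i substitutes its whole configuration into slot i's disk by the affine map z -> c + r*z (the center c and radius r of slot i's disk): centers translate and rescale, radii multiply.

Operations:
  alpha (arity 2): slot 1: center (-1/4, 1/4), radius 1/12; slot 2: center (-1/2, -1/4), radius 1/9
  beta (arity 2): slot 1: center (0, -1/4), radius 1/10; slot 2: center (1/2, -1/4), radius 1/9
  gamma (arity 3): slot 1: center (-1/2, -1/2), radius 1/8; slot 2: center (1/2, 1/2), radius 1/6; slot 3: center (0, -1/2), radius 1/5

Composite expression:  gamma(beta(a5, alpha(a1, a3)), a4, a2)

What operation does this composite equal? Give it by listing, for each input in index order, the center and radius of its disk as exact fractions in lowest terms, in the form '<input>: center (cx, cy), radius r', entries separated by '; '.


Nesting under gamma composes maps z -> c + r*z down each a-path.
a5 passes through 2 substitutions, ending at center (-1/2, -17/32), radius 1/80
a1 passes through 3 substitutions, ending at center (-127/288, -19/36), radius 1/864
a3 passes through 3 substitutions, ending at center (-4/9, -77/144), radius 1/648
a4 passes through 1 substitution, ending at center (1/2, 1/2), radius 1/6
a2 passes through 1 substitution, ending at center (0, -1/2), radius 1/5

a1: center (-127/288, -19/36), radius 1/864; a2: center (0, -1/2), radius 1/5; a3: center (-4/9, -77/144), radius 1/648; a4: center (1/2, 1/2), radius 1/6; a5: center (-1/2, -17/32), radius 1/80


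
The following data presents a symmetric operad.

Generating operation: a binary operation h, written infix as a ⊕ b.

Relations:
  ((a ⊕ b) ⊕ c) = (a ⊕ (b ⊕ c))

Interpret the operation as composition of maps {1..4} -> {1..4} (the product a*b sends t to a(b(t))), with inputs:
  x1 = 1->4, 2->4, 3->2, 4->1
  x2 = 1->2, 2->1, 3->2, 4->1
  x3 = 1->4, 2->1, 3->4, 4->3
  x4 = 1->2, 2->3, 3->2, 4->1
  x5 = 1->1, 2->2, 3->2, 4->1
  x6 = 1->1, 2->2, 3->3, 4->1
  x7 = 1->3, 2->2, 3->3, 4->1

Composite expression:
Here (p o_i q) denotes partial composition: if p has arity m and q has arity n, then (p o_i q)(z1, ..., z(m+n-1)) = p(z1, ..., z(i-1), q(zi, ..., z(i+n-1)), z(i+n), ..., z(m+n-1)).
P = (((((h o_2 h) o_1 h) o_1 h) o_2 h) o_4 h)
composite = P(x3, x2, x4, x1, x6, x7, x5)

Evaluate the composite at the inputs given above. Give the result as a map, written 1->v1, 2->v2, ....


(x2 ⊕ x4) = 1->1, 2->2, 3->1, 4->2
(x3 ⊕ (x2 ⊕ x4)) = 1->4, 2->1, 3->4, 4->1
(x1 ⊕ x6) = 1->4, 2->4, 3->2, 4->4
((x3 ⊕ (x2 ⊕ x4)) ⊕ (x1 ⊕ x6)) = 1->1, 2->1, 3->1, 4->1
(x7 ⊕ x5) = 1->3, 2->2, 3->2, 4->3
(((x3 ⊕ (x2 ⊕ x4)) ⊕ (x1 ⊕ x6)) ⊕ (x7 ⊕ x5)) = 1->1, 2->1, 3->1, 4->1

1->1, 2->1, 3->1, 4->1


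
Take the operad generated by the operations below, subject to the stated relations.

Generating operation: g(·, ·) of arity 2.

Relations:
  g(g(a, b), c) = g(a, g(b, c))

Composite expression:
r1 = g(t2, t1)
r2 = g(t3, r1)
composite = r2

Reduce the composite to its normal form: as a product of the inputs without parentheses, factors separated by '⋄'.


Associativity of g dissolves the nesting; only the t-input order survives.
g(t2, t1) flattens to t2 ⋄ t1
g(t3, g(t2, t1)) flattens to t3 ⋄ t2 ⋄ t1

t3 ⋄ t2 ⋄ t1


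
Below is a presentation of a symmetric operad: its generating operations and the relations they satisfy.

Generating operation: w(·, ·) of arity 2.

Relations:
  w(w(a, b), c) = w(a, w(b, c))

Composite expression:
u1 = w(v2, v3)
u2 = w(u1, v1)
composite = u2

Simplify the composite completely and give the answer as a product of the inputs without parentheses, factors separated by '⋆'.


v2 ⋆ v3 ⋆ v1

All parenthesizations of w agree; list the v-inputs left to right.
w(v2, v3) spells out as v2 ⋆ v3
w(w(v2, v3), v1) spells out as v2 ⋆ v3 ⋆ v1


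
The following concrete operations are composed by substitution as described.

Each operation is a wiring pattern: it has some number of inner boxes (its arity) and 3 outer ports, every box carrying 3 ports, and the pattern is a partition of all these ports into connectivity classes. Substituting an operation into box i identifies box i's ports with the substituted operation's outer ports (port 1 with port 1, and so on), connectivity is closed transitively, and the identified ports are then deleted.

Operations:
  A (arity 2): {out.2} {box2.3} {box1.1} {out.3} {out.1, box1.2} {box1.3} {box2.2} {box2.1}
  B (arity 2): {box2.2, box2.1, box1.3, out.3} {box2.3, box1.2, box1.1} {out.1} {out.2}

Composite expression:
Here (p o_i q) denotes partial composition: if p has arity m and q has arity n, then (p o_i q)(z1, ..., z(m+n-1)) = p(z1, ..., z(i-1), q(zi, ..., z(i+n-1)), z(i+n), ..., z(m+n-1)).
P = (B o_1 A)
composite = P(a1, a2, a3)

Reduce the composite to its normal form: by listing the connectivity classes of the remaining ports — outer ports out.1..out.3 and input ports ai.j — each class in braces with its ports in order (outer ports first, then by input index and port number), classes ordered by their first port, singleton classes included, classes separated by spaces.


{out.1} {out.2} {out.3, a3.1, a3.2} {a1.1} {a1.2, a3.3} {a1.3} {a2.1} {a2.2} {a2.3}

Reachability decides: close wires over B-identified ports.
A over (a1, a2) gives {out.1, a1.2} {out.2} {out.3} {a1.1} {a1.3} {a2.1} {a2.2} {a2.3}, out.j being that stage's outer ports
B over (a1, a2, a3) gives {out.1} {out.2} {out.3, a3.1, a3.2} {a1.1} {a1.2, a3.3} {a1.3} {a2.1} {a2.2} {a2.3}, out.j being that stage's outer ports


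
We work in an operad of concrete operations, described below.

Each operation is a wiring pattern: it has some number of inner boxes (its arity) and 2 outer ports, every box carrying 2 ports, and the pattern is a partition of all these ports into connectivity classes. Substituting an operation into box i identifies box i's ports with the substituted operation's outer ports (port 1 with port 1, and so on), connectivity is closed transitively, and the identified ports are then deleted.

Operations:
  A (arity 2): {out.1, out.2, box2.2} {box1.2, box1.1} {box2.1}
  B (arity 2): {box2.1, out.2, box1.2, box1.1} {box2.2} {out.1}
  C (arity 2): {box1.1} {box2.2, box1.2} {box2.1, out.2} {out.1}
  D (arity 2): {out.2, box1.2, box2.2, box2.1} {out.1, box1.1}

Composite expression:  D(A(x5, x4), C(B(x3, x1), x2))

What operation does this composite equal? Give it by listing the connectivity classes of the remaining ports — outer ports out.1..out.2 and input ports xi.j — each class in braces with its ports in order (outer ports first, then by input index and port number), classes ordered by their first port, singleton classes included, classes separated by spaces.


{out.1, out.2, x2.1, x4.2} {x1.1, x2.2, x3.1, x3.2} {x1.2} {x4.1} {x5.1, x5.2}

Two ports join when wires chain via D-identified ports.
after A, the pattern on (x5, x4) reads {out.1, out.2, x4.2} {x4.1} {x5.1, x5.2} (out.j = its outer ports)
after B, the pattern on (x3, x1) reads {out.1} {out.2, x1.1, x3.1, x3.2} {x1.2} (out.j = its outer ports)
after C, the pattern on (x3, x1, x2) reads {out.1} {out.2, x2.1} {x1.1, x2.2, x3.1, x3.2} {x1.2} (out.j = its outer ports)
after D, the pattern on (x5, x4, x3, x1, x2) reads {out.1, out.2, x2.1, x4.2} {x1.1, x2.2, x3.1, x3.2} {x1.2} {x4.1} {x5.1, x5.2} (out.j = its outer ports)


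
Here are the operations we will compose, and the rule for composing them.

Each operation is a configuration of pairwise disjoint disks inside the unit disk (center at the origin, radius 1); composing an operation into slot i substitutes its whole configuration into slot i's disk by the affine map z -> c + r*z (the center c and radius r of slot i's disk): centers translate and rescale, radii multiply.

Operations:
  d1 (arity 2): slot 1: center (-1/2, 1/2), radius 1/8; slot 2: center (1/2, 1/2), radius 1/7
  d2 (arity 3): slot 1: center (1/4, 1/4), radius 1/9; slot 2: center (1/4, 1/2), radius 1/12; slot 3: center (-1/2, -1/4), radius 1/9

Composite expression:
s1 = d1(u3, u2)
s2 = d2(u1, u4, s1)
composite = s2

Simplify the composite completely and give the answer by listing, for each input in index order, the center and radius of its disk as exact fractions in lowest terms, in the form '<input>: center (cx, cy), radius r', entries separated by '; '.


u1: center (1/4, 1/4), radius 1/9; u2: center (-4/9, -7/36), radius 1/63; u3: center (-5/9, -7/36), radius 1/72; u4: center (1/4, 1/2), radius 1/12

Affine substitution under d2: radii multiply and u-centers shift.
for u1, the 1-step affine chain lands on center (1/4, 1/4), radius 1/9
for u4, the 1-step affine chain lands on center (1/4, 1/2), radius 1/12
for u3, the 2-step affine chain lands on center (-5/9, -7/36), radius 1/72
for u2, the 2-step affine chain lands on center (-4/9, -7/36), radius 1/63


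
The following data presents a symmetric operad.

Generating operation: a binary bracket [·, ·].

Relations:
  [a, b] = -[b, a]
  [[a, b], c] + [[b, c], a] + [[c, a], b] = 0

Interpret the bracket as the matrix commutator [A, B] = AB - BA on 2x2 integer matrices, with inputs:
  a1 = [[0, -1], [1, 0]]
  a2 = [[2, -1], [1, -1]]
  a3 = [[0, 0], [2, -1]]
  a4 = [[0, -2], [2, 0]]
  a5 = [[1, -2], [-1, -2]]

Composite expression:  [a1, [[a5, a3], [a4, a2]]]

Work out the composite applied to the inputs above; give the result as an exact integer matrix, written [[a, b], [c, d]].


[a5, a3] = [[-4, 2], [-7, 4]]
[a4, a2] = [[0, 6], [6, 0]]
[[a5, a3], [a4, a2]] = [[54, -48], [48, -54]]
[a1, [[a5, a3], [a4, a2]]] = [[0, 108], [108, 0]]

[[0, 108], [108, 0]]


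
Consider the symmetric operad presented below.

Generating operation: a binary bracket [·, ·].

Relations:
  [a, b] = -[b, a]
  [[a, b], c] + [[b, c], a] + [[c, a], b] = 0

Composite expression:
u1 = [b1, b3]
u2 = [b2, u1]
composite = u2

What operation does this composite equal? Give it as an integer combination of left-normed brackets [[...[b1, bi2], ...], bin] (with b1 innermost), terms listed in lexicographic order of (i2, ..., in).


In the tensor algebra, words opening b1 carry the b1-anchored form.
Composite bracket: [b2, [b1, b3]]
Applying ab - ba throughout gives 4 signed words (2^2 = 4).
The b1-initial words carry the normal form:
  the word b1b3b2 carries sign -1 and contributes -[[b1, b3], b2]

-[[b1, b3], b2]


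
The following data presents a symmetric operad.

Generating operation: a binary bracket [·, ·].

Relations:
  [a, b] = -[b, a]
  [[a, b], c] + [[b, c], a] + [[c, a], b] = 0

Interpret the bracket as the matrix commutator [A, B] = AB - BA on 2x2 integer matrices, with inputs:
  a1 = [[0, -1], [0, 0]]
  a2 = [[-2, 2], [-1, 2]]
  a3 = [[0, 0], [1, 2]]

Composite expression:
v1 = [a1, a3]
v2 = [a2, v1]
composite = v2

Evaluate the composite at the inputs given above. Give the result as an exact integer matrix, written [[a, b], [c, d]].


[[-2, 12], [2, 2]]

[a1, a3] = [[-1, -2], [0, 1]]
[a2, [a1, a3]] = [[-2, 12], [2, 2]]


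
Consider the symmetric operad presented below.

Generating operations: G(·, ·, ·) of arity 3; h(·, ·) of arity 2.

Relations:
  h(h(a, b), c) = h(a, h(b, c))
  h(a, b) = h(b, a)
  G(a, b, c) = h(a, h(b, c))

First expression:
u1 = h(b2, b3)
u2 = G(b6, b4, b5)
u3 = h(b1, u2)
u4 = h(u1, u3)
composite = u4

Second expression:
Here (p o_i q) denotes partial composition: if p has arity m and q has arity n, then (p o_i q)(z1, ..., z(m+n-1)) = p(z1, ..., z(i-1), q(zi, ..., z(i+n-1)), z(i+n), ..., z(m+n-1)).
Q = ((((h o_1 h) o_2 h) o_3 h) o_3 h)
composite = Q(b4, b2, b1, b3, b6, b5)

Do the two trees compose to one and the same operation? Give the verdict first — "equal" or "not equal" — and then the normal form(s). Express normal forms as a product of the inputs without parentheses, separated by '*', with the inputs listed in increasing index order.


equal — both sides give b1 * b2 * b3 * b4 * b5 * b6


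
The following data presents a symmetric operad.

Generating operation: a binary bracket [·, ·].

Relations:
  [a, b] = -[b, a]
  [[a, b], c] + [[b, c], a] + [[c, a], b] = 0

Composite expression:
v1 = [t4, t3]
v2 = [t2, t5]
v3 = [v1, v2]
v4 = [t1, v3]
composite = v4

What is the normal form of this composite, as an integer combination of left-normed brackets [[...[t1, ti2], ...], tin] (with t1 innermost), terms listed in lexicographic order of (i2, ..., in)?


[[[[t1, t2], t5], t3], t4] - [[[[t1, t2], t5], t4], t3] - [[[[t1, t3], t4], t2], t5] + [[[[t1, t3], t4], t5], t2] + [[[[t1, t4], t3], t2], t5] - [[[[t1, t4], t3], t5], t2] - [[[[t1, t5], t2], t3], t4] + [[[[t1, t5], t2], t4], t3]


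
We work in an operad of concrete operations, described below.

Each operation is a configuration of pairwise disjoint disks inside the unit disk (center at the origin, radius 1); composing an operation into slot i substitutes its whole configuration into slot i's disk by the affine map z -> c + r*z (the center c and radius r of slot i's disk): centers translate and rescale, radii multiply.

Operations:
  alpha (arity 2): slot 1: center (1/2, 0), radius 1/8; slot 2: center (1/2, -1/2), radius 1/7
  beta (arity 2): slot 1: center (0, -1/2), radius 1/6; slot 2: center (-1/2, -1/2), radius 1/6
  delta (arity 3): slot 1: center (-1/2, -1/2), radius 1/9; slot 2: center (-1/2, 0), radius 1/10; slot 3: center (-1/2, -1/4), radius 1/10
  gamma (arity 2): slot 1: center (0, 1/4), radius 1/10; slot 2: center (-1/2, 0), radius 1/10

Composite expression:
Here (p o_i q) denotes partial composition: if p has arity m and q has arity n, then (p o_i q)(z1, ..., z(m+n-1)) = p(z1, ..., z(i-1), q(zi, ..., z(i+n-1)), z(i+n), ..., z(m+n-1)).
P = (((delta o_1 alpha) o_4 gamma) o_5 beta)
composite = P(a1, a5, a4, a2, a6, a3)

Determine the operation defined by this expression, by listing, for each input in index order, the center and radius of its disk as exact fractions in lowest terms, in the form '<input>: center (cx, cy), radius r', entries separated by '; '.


Below delta, radii multiply path by path; the a-disk centers shift.
a1: after 2 affine steps, its disk has center (-4/9, -1/2), radius 1/72
a5: after 2 affine steps, its disk has center (-4/9, -5/9), radius 1/63
a4: after 1 affine step, its disk has center (-1/2, 0), radius 1/10
a2: after 2 affine steps, its disk has center (-1/2, -9/40), radius 1/100
a6: after 3 affine steps, its disk has center (-11/20, -51/200), radius 1/600
a3: after 3 affine steps, its disk has center (-111/200, -51/200), radius 1/600

a1: center (-4/9, -1/2), radius 1/72; a2: center (-1/2, -9/40), radius 1/100; a3: center (-111/200, -51/200), radius 1/600; a4: center (-1/2, 0), radius 1/10; a5: center (-4/9, -5/9), radius 1/63; a6: center (-11/20, -51/200), radius 1/600


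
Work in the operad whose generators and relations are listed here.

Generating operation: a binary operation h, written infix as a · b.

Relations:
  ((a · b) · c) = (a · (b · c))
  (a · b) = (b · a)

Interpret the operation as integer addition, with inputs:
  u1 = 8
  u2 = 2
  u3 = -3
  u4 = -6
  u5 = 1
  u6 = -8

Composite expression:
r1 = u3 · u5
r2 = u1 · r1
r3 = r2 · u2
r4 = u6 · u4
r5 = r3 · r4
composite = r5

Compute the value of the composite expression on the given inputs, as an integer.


-6

(u3 · u5) = -2
(u1 · (u3 · u5)) = 6
((u1 · (u3 · u5)) · u2) = 8
(u6 · u4) = -14
(((u1 · (u3 · u5)) · u2) · (u6 · u4)) = -6


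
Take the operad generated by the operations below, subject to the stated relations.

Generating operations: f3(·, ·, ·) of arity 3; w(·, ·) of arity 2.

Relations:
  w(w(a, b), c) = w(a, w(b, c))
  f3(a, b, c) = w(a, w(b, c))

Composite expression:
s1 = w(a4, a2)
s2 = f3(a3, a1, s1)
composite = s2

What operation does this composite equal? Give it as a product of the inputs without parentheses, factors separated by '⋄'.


Every regrouping of f3 is equal, so read the a-inputs in written order.
w(a4, a2) linearizes to a4 ⋄ a2
f3(a3, a1, w(a4, a2)) linearizes to a3 ⋄ a1 ⋄ a4 ⋄ a2

a3 ⋄ a1 ⋄ a4 ⋄ a2


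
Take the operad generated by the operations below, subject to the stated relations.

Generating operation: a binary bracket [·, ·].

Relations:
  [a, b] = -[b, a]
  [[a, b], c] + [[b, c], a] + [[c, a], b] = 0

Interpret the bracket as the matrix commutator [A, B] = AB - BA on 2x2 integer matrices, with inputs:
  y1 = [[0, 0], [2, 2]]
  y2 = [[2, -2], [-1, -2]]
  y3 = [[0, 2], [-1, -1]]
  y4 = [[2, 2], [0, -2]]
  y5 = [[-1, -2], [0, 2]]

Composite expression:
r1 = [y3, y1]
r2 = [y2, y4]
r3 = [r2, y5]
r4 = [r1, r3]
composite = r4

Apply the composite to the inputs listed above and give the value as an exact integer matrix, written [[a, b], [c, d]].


[y3, y1] = [[4, 4], [0, -4]]
[y2, y4] = [[2, 16], [-4, -2]]
[[y2, y4], y5] = [[-8, 40], [12, 8]]
[[y3, y1], [[y2, y4], y5]] = [[48, 384], [-96, -48]]

[[48, 384], [-96, -48]]


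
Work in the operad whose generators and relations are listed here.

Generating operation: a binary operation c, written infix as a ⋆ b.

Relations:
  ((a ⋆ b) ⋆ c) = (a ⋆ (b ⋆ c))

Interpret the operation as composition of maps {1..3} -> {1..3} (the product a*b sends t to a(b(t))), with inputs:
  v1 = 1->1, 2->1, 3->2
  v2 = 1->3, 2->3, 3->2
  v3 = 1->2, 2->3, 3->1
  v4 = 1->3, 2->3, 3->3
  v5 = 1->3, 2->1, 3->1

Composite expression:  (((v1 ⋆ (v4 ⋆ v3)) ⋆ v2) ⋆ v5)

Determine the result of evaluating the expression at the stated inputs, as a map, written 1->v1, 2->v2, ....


(v4 ⋆ v3) = 1->3, 2->3, 3->3
(v1 ⋆ (v4 ⋆ v3)) = 1->2, 2->2, 3->2
((v1 ⋆ (v4 ⋆ v3)) ⋆ v2) = 1->2, 2->2, 3->2
(((v1 ⋆ (v4 ⋆ v3)) ⋆ v2) ⋆ v5) = 1->2, 2->2, 3->2

1->2, 2->2, 3->2


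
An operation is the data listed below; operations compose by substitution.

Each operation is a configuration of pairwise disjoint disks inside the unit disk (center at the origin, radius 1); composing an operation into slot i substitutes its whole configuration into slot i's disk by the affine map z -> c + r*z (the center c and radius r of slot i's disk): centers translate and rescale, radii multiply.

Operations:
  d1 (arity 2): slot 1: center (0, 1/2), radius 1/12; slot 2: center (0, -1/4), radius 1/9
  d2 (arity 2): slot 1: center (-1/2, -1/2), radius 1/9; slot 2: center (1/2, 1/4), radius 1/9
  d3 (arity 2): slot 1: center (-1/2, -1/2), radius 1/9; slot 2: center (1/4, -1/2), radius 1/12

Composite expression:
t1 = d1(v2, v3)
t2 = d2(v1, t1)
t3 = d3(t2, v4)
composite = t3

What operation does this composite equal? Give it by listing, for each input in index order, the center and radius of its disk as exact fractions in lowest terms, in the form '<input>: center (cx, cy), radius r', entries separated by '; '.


v1: center (-5/9, -5/9), radius 1/81; v2: center (-4/9, -151/324), radius 1/972; v3: center (-4/9, -77/162), radius 1/729; v4: center (1/4, -1/2), radius 1/12

Only the slot chain above each v matters under d3; compose those maps.
input v1: composing its 2 substitution steps yields center (-5/9, -5/9), radius 1/81
input v2: composing its 3 substitution steps yields center (-4/9, -151/324), radius 1/972
input v3: composing its 3 substitution steps yields center (-4/9, -77/162), radius 1/729
input v4: composing its 1 substitution step yields center (1/4, -1/2), radius 1/12


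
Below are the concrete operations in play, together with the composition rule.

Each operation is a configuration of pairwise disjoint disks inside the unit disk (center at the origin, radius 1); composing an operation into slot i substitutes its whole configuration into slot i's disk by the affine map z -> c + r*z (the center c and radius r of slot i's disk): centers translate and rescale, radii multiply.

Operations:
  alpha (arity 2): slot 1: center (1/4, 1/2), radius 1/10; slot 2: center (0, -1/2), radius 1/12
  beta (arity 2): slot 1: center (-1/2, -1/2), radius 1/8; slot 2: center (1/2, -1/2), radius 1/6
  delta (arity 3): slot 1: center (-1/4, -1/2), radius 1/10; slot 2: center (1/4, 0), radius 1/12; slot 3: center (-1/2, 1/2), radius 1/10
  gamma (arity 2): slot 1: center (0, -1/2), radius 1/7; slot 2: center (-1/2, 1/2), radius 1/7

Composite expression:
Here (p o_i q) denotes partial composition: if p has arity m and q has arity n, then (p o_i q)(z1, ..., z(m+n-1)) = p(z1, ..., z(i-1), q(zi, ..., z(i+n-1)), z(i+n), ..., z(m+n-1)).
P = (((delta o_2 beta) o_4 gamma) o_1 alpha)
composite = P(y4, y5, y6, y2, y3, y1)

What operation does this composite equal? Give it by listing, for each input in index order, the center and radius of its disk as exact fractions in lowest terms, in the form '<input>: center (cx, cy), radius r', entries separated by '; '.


y1: center (-11/20, 11/20), radius 1/70; y2: center (7/24, -1/24), radius 1/72; y3: center (-1/2, 9/20), radius 1/70; y4: center (-9/40, -9/20), radius 1/100; y5: center (-1/4, -11/20), radius 1/120; y6: center (5/24, -1/24), radius 1/96

Each y-disk chains the slot maps above it in delta; radii multiply.
y4 passes through 2 substitutions, ending at center (-9/40, -9/20), radius 1/100
y5 passes through 2 substitutions, ending at center (-1/4, -11/20), radius 1/120
y6 passes through 2 substitutions, ending at center (5/24, -1/24), radius 1/96
y2 passes through 2 substitutions, ending at center (7/24, -1/24), radius 1/72
y3 passes through 2 substitutions, ending at center (-1/2, 9/20), radius 1/70
y1 passes through 2 substitutions, ending at center (-11/20, 11/20), radius 1/70
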